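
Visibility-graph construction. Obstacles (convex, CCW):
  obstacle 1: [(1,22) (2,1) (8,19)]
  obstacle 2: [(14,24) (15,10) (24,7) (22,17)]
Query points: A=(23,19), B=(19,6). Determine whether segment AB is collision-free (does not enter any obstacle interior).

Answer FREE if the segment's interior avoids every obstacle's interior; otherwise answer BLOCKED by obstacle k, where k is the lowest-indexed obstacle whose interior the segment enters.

BLOCKED by obstacle 2

Obstacle 1 [(1,22) (2,1) (8,19)]:
  edge (1,22)–(2,1): clear
  edge (2,1)–(8,19): clear
  edge (8,19)–(1,22): clear
  midpoint (21,25/2) outside
  → clear
Obstacle 2 [(14,24) (15,10) (24,7) (22,17)]:
  edge (14,24)–(15,10): clear
  edge (15,10)–(24,7): crosses AB
  edge (24,7)–(22,17): crosses AB
  edge (22,17)–(14,24): clear
  → BLOCKED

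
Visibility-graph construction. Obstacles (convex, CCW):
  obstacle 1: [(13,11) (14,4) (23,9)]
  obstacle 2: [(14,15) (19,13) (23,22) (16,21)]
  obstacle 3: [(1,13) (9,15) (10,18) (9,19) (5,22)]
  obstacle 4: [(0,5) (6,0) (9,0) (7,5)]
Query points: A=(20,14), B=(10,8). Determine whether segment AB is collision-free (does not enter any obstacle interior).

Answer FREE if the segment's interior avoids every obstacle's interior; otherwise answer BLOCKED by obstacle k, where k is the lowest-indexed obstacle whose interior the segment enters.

Obstacle 1 [(13,11) (14,4) (23,9)]:
  edge (13,11)–(14,4): crosses AB
  edge (14,4)–(23,9): clear
  edge (23,9)–(13,11): crosses AB
  → BLOCKED
Obstacle 2 [(14,15) (19,13) (23,22) (16,21)]:
  edge (14,15)–(19,13): crosses AB
  edge (19,13)–(23,22): crosses AB
  edge (23,22)–(16,21): clear
  edge (16,21)–(14,15): clear
  → BLOCKED
Obstacle 3 [(1,13) (9,15) (10,18) (9,19) (5,22)]:
  edge (1,13)–(9,15): clear
  edge (9,15)–(10,18): clear
  edge (10,18)–(9,19): clear
  edge (9,19)–(5,22): clear
  edge (5,22)–(1,13): clear
  midpoint (15,11) outside
  → clear
Obstacle 4 [(0,5) (6,0) (9,0) (7,5)]:
  edge (0,5)–(6,0): clear
  edge (6,0)–(9,0): clear
  edge (9,0)–(7,5): clear
  edge (7,5)–(0,5): clear
  midpoint (15,11) outside
  → clear

BLOCKED by obstacle 1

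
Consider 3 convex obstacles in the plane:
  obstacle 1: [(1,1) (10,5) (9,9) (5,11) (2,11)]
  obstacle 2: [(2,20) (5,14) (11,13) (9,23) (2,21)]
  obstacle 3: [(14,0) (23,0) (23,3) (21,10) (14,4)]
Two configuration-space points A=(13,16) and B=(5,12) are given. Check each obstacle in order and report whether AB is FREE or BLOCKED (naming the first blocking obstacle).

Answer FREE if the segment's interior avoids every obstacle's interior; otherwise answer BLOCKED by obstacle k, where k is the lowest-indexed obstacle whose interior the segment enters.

BLOCKED by obstacle 2

Obstacle 1 [(1,1) (10,5) (9,9) (5,11) (2,11)]:
  edge (1,1)–(10,5): clear
  edge (10,5)–(9,9): clear
  edge (9,9)–(5,11): clear
  edge (5,11)–(2,11): clear
  edge (2,11)–(1,1): clear
  midpoint (9,14) outside
  → clear
Obstacle 2 [(2,20) (5,14) (11,13) (9,23) (2,21)]:
  edge (2,20)–(5,14): clear
  edge (5,14)–(11,13): crosses AB
  edge (11,13)–(9,23): crosses AB
  edge (9,23)–(2,21): clear
  edge (2,21)–(2,20): clear
  → BLOCKED
Obstacle 3 [(14,0) (23,0) (23,3) (21,10) (14,4)]:
  edge (14,0)–(23,0): clear
  edge (23,0)–(23,3): clear
  edge (23,3)–(21,10): clear
  edge (21,10)–(14,4): clear
  edge (14,4)–(14,0): clear
  midpoint (9,14) outside
  → clear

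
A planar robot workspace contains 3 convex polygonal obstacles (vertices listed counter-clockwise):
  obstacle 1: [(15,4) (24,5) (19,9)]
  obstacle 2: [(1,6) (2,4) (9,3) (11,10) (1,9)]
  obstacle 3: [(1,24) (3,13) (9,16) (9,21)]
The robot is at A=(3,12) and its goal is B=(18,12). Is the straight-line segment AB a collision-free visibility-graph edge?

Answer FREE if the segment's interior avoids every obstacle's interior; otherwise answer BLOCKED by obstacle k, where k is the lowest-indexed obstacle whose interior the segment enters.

Obstacle 1 [(15,4) (24,5) (19,9)]:
  edge (15,4)–(24,5): clear
  edge (24,5)–(19,9): clear
  edge (19,9)–(15,4): clear
  midpoint (21/2,12) outside
  → clear
Obstacle 2 [(1,6) (2,4) (9,3) (11,10) (1,9)]:
  edge (1,6)–(2,4): clear
  edge (2,4)–(9,3): clear
  edge (9,3)–(11,10): clear
  edge (11,10)–(1,9): clear
  edge (1,9)–(1,6): clear
  midpoint (21/2,12) outside
  → clear
Obstacle 3 [(1,24) (3,13) (9,16) (9,21)]:
  edge (1,24)–(3,13): clear
  edge (3,13)–(9,16): clear
  edge (9,16)–(9,21): clear
  edge (9,21)–(1,24): clear
  midpoint (21/2,12) outside
  → clear

FREE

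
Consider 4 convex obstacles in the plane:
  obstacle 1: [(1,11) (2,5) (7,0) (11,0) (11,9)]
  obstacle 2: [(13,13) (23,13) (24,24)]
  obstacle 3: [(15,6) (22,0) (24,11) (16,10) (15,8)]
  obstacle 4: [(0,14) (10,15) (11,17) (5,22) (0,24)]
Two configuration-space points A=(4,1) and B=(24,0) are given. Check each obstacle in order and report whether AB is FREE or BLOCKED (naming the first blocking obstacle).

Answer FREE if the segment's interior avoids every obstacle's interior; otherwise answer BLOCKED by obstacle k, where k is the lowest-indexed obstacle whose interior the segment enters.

Obstacle 1 [(1,11) (2,5) (7,0) (11,0) (11,9)]:
  edge (1,11)–(2,5): clear
  edge (2,5)–(7,0): crosses AB
  edge (7,0)–(11,0): clear
  edge (11,0)–(11,9): crosses AB
  edge (11,9)–(1,11): clear
  → BLOCKED
Obstacle 2 [(13,13) (23,13) (24,24)]:
  edge (13,13)–(23,13): clear
  edge (23,13)–(24,24): clear
  edge (24,24)–(13,13): clear
  midpoint (14,1/2) outside
  → clear
Obstacle 3 [(15,6) (22,0) (24,11) (16,10) (15,8)]:
  edge (15,6)–(22,0): crosses AB
  edge (22,0)–(24,11): crosses AB
  edge (24,11)–(16,10): clear
  edge (16,10)–(15,8): clear
  edge (15,8)–(15,6): clear
  → BLOCKED
Obstacle 4 [(0,14) (10,15) (11,17) (5,22) (0,24)]:
  edge (0,14)–(10,15): clear
  edge (10,15)–(11,17): clear
  edge (11,17)–(5,22): clear
  edge (5,22)–(0,24): clear
  edge (0,24)–(0,14): clear
  midpoint (14,1/2) outside
  → clear

BLOCKED by obstacle 1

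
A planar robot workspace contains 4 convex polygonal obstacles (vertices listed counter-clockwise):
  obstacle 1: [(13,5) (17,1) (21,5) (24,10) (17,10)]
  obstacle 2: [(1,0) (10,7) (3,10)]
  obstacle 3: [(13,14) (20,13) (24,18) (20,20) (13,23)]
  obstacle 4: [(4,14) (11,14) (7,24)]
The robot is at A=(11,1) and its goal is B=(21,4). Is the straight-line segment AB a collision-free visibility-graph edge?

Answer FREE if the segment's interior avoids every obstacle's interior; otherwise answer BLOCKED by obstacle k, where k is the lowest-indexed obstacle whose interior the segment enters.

Obstacle 1 [(13,5) (17,1) (21,5) (24,10) (17,10)]:
  edge (13,5)–(17,1): crosses AB
  edge (17,1)–(21,5): crosses AB
  edge (21,5)–(24,10): clear
  edge (24,10)–(17,10): clear
  edge (17,10)–(13,5): clear
  → BLOCKED
Obstacle 2 [(1,0) (10,7) (3,10)]:
  edge (1,0)–(10,7): clear
  edge (10,7)–(3,10): clear
  edge (3,10)–(1,0): clear
  midpoint (16,5/2) outside
  → clear
Obstacle 3 [(13,14) (20,13) (24,18) (20,20) (13,23)]:
  edge (13,14)–(20,13): clear
  edge (20,13)–(24,18): clear
  edge (24,18)–(20,20): clear
  edge (20,20)–(13,23): clear
  edge (13,23)–(13,14): clear
  midpoint (16,5/2) outside
  → clear
Obstacle 4 [(4,14) (11,14) (7,24)]:
  edge (4,14)–(11,14): clear
  edge (11,14)–(7,24): clear
  edge (7,24)–(4,14): clear
  midpoint (16,5/2) outside
  → clear

BLOCKED by obstacle 1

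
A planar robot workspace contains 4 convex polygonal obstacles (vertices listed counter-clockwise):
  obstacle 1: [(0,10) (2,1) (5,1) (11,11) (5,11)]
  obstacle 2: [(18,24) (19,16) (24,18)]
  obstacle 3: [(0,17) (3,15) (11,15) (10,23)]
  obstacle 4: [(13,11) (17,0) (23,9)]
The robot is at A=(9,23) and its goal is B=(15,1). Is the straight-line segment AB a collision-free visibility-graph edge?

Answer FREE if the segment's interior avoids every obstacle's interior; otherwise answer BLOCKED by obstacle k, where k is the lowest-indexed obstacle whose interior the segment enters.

Obstacle 1 [(0,10) (2,1) (5,1) (11,11) (5,11)]:
  edge (0,10)–(2,1): clear
  edge (2,1)–(5,1): clear
  edge (5,1)–(11,11): clear
  edge (11,11)–(5,11): clear
  edge (5,11)–(0,10): clear
  midpoint (12,12) outside
  → clear
Obstacle 2 [(18,24) (19,16) (24,18)]:
  edge (18,24)–(19,16): clear
  edge (19,16)–(24,18): clear
  edge (24,18)–(18,24): clear
  midpoint (12,12) outside
  → clear
Obstacle 3 [(0,17) (3,15) (11,15) (10,23)]:
  edge (0,17)–(3,15): clear
  edge (3,15)–(11,15): clear
  edge (11,15)–(10,23): crosses AB
  edge (10,23)–(0,17): crosses AB
  → BLOCKED
Obstacle 4 [(13,11) (17,0) (23,9)]:
  edge (13,11)–(17,0): clear
  edge (17,0)–(23,9): clear
  edge (23,9)–(13,11): clear
  midpoint (12,12) outside
  → clear

BLOCKED by obstacle 3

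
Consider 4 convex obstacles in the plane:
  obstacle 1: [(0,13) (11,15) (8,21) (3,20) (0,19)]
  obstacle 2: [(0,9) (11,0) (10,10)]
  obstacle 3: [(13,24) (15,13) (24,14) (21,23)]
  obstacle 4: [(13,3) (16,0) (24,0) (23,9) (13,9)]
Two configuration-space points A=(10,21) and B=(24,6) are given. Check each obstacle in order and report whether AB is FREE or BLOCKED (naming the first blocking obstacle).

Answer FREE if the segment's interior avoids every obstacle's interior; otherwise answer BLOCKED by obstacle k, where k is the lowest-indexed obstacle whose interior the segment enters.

BLOCKED by obstacle 3

Obstacle 1 [(0,13) (11,15) (8,21) (3,20) (0,19)]:
  edge (0,13)–(11,15): clear
  edge (11,15)–(8,21): clear
  edge (8,21)–(3,20): clear
  edge (3,20)–(0,19): clear
  edge (0,19)–(0,13): clear
  midpoint (17,27/2) outside
  → clear
Obstacle 2 [(0,9) (11,0) (10,10)]:
  edge (0,9)–(11,0): clear
  edge (11,0)–(10,10): clear
  edge (10,10)–(0,9): clear
  midpoint (17,27/2) outside
  → clear
Obstacle 3 [(13,24) (15,13) (24,14) (21,23)]:
  edge (13,24)–(15,13): crosses AB
  edge (15,13)–(24,14): crosses AB
  edge (24,14)–(21,23): clear
  edge (21,23)–(13,24): clear
  → BLOCKED
Obstacle 4 [(13,3) (16,0) (24,0) (23,9) (13,9)]:
  edge (13,3)–(16,0): clear
  edge (16,0)–(24,0): clear
  edge (24,0)–(23,9): crosses AB
  edge (23,9)–(13,9): crosses AB
  edge (13,9)–(13,3): clear
  → BLOCKED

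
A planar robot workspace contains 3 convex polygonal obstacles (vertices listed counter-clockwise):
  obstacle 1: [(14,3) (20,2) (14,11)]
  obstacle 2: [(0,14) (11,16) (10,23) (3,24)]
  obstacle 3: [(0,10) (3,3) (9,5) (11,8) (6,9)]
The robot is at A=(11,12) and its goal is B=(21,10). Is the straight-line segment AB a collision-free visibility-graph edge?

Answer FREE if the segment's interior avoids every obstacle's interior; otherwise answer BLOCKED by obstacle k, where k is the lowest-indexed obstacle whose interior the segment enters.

FREE

Obstacle 1 [(14,3) (20,2) (14,11)]:
  edge (14,3)–(20,2): clear
  edge (20,2)–(14,11): clear
  edge (14,11)–(14,3): clear
  midpoint (16,11) outside
  → clear
Obstacle 2 [(0,14) (11,16) (10,23) (3,24)]:
  edge (0,14)–(11,16): clear
  edge (11,16)–(10,23): clear
  edge (10,23)–(3,24): clear
  edge (3,24)–(0,14): clear
  midpoint (16,11) outside
  → clear
Obstacle 3 [(0,10) (3,3) (9,5) (11,8) (6,9)]:
  edge (0,10)–(3,3): clear
  edge (3,3)–(9,5): clear
  edge (9,5)–(11,8): clear
  edge (11,8)–(6,9): clear
  edge (6,9)–(0,10): clear
  midpoint (16,11) outside
  → clear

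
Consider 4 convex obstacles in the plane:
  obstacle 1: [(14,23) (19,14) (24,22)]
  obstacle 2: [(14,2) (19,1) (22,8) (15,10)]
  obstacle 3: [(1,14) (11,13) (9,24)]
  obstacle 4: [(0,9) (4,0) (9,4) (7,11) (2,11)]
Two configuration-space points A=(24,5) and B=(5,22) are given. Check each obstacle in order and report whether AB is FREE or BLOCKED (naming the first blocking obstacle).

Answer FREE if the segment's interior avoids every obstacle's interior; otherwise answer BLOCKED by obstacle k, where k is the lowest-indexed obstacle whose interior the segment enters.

Obstacle 1 [(14,23) (19,14) (24,22)]:
  edge (14,23)–(19,14): clear
  edge (19,14)–(24,22): clear
  edge (24,22)–(14,23): clear
  midpoint (29/2,27/2) outside
  → clear
Obstacle 2 [(14,2) (19,1) (22,8) (15,10)]:
  edge (14,2)–(19,1): clear
  edge (19,1)–(22,8): crosses AB
  edge (22,8)–(15,10): crosses AB
  edge (15,10)–(14,2): clear
  → BLOCKED
Obstacle 3 [(1,14) (11,13) (9,24)]:
  edge (1,14)–(11,13): clear
  edge (11,13)–(9,24): crosses AB
  edge (9,24)–(1,14): crosses AB
  → BLOCKED
Obstacle 4 [(0,9) (4,0) (9,4) (7,11) (2,11)]:
  edge (0,9)–(4,0): clear
  edge (4,0)–(9,4): clear
  edge (9,4)–(7,11): clear
  edge (7,11)–(2,11): clear
  edge (2,11)–(0,9): clear
  midpoint (29/2,27/2) outside
  → clear

BLOCKED by obstacle 2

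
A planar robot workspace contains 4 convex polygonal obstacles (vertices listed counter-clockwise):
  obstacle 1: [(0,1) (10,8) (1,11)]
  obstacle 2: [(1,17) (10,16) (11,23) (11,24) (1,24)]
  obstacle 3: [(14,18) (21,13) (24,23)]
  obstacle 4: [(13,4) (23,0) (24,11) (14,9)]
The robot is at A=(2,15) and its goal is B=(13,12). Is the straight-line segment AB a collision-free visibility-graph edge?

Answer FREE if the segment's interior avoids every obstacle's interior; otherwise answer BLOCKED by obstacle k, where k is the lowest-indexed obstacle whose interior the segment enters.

FREE

Obstacle 1 [(0,1) (10,8) (1,11)]:
  edge (0,1)–(10,8): clear
  edge (10,8)–(1,11): clear
  edge (1,11)–(0,1): clear
  midpoint (15/2,27/2) outside
  → clear
Obstacle 2 [(1,17) (10,16) (11,23) (11,24) (1,24)]:
  edge (1,17)–(10,16): clear
  edge (10,16)–(11,23): clear
  edge (11,23)–(11,24): clear
  edge (11,24)–(1,24): clear
  edge (1,24)–(1,17): clear
  midpoint (15/2,27/2) outside
  → clear
Obstacle 3 [(14,18) (21,13) (24,23)]:
  edge (14,18)–(21,13): clear
  edge (21,13)–(24,23): clear
  edge (24,23)–(14,18): clear
  midpoint (15/2,27/2) outside
  → clear
Obstacle 4 [(13,4) (23,0) (24,11) (14,9)]:
  edge (13,4)–(23,0): clear
  edge (23,0)–(24,11): clear
  edge (24,11)–(14,9): clear
  edge (14,9)–(13,4): clear
  midpoint (15/2,27/2) outside
  → clear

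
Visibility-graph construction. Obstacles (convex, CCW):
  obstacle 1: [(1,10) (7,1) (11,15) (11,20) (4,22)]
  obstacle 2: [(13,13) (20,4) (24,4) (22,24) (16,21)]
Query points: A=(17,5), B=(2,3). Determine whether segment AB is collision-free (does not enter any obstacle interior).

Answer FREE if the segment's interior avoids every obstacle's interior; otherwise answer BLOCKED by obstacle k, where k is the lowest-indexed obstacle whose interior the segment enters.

Obstacle 1 [(1,10) (7,1) (11,15) (11,20) (4,22)]:
  edge (1,10)–(7,1): crosses AB
  edge (7,1)–(11,15): crosses AB
  edge (11,15)–(11,20): clear
  edge (11,20)–(4,22): clear
  edge (4,22)–(1,10): clear
  → BLOCKED
Obstacle 2 [(13,13) (20,4) (24,4) (22,24) (16,21)]:
  edge (13,13)–(20,4): clear
  edge (20,4)–(24,4): clear
  edge (24,4)–(22,24): clear
  edge (22,24)–(16,21): clear
  edge (16,21)–(13,13): clear
  midpoint (19/2,4) outside
  → clear

BLOCKED by obstacle 1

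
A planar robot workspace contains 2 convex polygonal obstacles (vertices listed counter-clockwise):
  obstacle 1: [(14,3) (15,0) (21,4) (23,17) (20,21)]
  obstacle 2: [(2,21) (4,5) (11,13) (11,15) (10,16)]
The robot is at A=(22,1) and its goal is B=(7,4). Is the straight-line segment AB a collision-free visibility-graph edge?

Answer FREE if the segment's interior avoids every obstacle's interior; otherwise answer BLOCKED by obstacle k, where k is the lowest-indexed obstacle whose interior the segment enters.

Obstacle 1 [(14,3) (15,0) (21,4) (23,17) (20,21)]:
  edge (14,3)–(15,0): crosses AB
  edge (15,0)–(21,4): crosses AB
  edge (21,4)–(23,17): clear
  edge (23,17)–(20,21): clear
  edge (20,21)–(14,3): clear
  → BLOCKED
Obstacle 2 [(2,21) (4,5) (11,13) (11,15) (10,16)]:
  edge (2,21)–(4,5): clear
  edge (4,5)–(11,13): clear
  edge (11,13)–(11,15): clear
  edge (11,15)–(10,16): clear
  edge (10,16)–(2,21): clear
  midpoint (29/2,5/2) outside
  → clear

BLOCKED by obstacle 1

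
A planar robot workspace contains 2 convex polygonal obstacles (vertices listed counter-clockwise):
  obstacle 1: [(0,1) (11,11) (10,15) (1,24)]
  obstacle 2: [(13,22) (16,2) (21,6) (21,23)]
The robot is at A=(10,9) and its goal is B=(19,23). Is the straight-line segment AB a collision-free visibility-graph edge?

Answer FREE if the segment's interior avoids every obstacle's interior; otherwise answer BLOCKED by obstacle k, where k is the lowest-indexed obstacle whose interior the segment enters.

BLOCKED by obstacle 2

Obstacle 1 [(0,1) (11,11) (10,15) (1,24)]:
  edge (0,1)–(11,11): clear
  edge (11,11)–(10,15): clear
  edge (10,15)–(1,24): clear
  edge (1,24)–(0,1): clear
  midpoint (29/2,16) outside
  → clear
Obstacle 2 [(13,22) (16,2) (21,6) (21,23)]:
  edge (13,22)–(16,2): crosses AB
  edge (16,2)–(21,6): clear
  edge (21,6)–(21,23): clear
  edge (21,23)–(13,22): crosses AB
  → BLOCKED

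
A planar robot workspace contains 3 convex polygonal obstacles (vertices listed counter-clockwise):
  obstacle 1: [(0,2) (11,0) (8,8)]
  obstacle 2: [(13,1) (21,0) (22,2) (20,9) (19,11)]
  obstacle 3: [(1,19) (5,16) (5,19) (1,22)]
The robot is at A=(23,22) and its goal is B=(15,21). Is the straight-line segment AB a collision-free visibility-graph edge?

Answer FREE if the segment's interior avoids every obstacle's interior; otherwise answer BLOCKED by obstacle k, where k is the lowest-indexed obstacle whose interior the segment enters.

FREE

Obstacle 1 [(0,2) (11,0) (8,8)]:
  edge (0,2)–(11,0): clear
  edge (11,0)–(8,8): clear
  edge (8,8)–(0,2): clear
  midpoint (19,43/2) outside
  → clear
Obstacle 2 [(13,1) (21,0) (22,2) (20,9) (19,11)]:
  edge (13,1)–(21,0): clear
  edge (21,0)–(22,2): clear
  edge (22,2)–(20,9): clear
  edge (20,9)–(19,11): clear
  edge (19,11)–(13,1): clear
  midpoint (19,43/2) outside
  → clear
Obstacle 3 [(1,19) (5,16) (5,19) (1,22)]:
  edge (1,19)–(5,16): clear
  edge (5,16)–(5,19): clear
  edge (5,19)–(1,22): clear
  edge (1,22)–(1,19): clear
  midpoint (19,43/2) outside
  → clear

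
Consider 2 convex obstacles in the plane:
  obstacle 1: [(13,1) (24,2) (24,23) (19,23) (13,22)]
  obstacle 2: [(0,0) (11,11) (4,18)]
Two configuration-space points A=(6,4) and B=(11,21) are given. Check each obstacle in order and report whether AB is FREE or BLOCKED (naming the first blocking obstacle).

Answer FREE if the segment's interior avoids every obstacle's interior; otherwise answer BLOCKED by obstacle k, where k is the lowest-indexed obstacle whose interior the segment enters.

Obstacle 1 [(13,1) (24,2) (24,23) (19,23) (13,22)]:
  edge (13,1)–(24,2): clear
  edge (24,2)–(24,23): clear
  edge (24,23)–(19,23): clear
  edge (19,23)–(13,22): clear
  edge (13,22)–(13,1): clear
  midpoint (17/2,25/2) outside
  → clear
Obstacle 2 [(0,0) (11,11) (4,18)]:
  edge (0,0)–(11,11): crosses AB
  edge (11,11)–(4,18): crosses AB
  edge (4,18)–(0,0): clear
  → BLOCKED

BLOCKED by obstacle 2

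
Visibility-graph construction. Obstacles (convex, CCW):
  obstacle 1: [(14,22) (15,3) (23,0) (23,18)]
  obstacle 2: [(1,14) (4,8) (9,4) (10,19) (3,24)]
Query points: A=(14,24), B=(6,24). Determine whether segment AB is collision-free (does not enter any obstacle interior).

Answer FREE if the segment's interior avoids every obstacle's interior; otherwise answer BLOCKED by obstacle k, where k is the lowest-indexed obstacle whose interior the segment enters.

FREE

Obstacle 1 [(14,22) (15,3) (23,0) (23,18)]:
  edge (14,22)–(15,3): clear
  edge (15,3)–(23,0): clear
  edge (23,0)–(23,18): clear
  edge (23,18)–(14,22): clear
  midpoint (10,24) outside
  → clear
Obstacle 2 [(1,14) (4,8) (9,4) (10,19) (3,24)]:
  edge (1,14)–(4,8): clear
  edge (4,8)–(9,4): clear
  edge (9,4)–(10,19): clear
  edge (10,19)–(3,24): clear
  edge (3,24)–(1,14): clear
  midpoint (10,24) outside
  → clear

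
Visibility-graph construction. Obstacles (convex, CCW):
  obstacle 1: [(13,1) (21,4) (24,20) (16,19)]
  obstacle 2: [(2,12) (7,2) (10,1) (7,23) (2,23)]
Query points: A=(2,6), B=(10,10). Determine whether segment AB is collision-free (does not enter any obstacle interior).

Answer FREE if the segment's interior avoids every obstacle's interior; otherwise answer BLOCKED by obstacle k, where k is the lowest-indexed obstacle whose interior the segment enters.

BLOCKED by obstacle 2

Obstacle 1 [(13,1) (21,4) (24,20) (16,19)]:
  edge (13,1)–(21,4): clear
  edge (21,4)–(24,20): clear
  edge (24,20)–(16,19): clear
  edge (16,19)–(13,1): clear
  midpoint (6,8) outside
  → clear
Obstacle 2 [(2,12) (7,2) (10,1) (7,23) (2,23)]:
  edge (2,12)–(7,2): crosses AB
  edge (7,2)–(10,1): clear
  edge (10,1)–(7,23): crosses AB
  edge (7,23)–(2,23): clear
  edge (2,23)–(2,12): clear
  → BLOCKED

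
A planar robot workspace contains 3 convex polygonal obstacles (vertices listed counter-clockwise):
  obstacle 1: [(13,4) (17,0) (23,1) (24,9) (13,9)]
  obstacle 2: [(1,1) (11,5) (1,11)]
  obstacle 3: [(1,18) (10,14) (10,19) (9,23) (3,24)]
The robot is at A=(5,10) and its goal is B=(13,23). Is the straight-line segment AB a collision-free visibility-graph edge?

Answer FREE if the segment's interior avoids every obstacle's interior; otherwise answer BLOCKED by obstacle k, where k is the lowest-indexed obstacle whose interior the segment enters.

BLOCKED by obstacle 3

Obstacle 1 [(13,4) (17,0) (23,1) (24,9) (13,9)]:
  edge (13,4)–(17,0): clear
  edge (17,0)–(23,1): clear
  edge (23,1)–(24,9): clear
  edge (24,9)–(13,9): clear
  edge (13,9)–(13,4): clear
  midpoint (9,33/2) outside
  → clear
Obstacle 2 [(1,1) (11,5) (1,11)]:
  edge (1,1)–(11,5): clear
  edge (11,5)–(1,11): clear
  edge (1,11)–(1,1): clear
  midpoint (9,33/2) outside
  → clear
Obstacle 3 [(1,18) (10,14) (10,19) (9,23) (3,24)]:
  edge (1,18)–(10,14): crosses AB
  edge (10,14)–(10,19): crosses AB
  edge (10,19)–(9,23): clear
  edge (9,23)–(3,24): clear
  edge (3,24)–(1,18): clear
  → BLOCKED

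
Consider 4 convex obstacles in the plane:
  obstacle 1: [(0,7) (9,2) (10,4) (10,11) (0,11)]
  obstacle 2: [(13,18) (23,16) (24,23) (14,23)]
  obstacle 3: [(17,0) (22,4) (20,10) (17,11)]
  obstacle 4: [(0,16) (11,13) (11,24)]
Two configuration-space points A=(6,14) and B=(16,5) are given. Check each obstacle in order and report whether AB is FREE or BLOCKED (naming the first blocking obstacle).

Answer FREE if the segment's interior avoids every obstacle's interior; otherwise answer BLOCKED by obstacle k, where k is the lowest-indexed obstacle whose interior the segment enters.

BLOCKED by obstacle 1

Obstacle 1 [(0,7) (9,2) (10,4) (10,11) (0,11)]:
  edge (0,7)–(9,2): clear
  edge (9,2)–(10,4): clear
  edge (10,4)–(10,11): crosses AB
  edge (10,11)–(0,11): crosses AB
  edge (0,11)–(0,7): clear
  → BLOCKED
Obstacle 2 [(13,18) (23,16) (24,23) (14,23)]:
  edge (13,18)–(23,16): clear
  edge (23,16)–(24,23): clear
  edge (24,23)–(14,23): clear
  edge (14,23)–(13,18): clear
  midpoint (11,19/2) outside
  → clear
Obstacle 3 [(17,0) (22,4) (20,10) (17,11)]:
  edge (17,0)–(22,4): clear
  edge (22,4)–(20,10): clear
  edge (20,10)–(17,11): clear
  edge (17,11)–(17,0): clear
  midpoint (11,19/2) outside
  → clear
Obstacle 4 [(0,16) (11,13) (11,24)]:
  edge (0,16)–(11,13): clear
  edge (11,13)–(11,24): clear
  edge (11,24)–(0,16): clear
  midpoint (11,19/2) outside
  → clear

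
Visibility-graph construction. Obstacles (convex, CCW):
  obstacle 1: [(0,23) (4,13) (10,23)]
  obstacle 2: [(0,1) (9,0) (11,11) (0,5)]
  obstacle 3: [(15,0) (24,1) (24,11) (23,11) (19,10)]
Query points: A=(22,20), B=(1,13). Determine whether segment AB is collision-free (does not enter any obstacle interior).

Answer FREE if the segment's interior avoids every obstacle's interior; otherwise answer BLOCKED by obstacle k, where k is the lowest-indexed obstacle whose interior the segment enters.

Obstacle 1 [(0,23) (4,13) (10,23)]:
  edge (0,23)–(4,13): crosses AB
  edge (4,13)–(10,23): crosses AB
  edge (10,23)–(0,23): clear
  → BLOCKED
Obstacle 2 [(0,1) (9,0) (11,11) (0,5)]:
  edge (0,1)–(9,0): clear
  edge (9,0)–(11,11): clear
  edge (11,11)–(0,5): clear
  edge (0,5)–(0,1): clear
  midpoint (23/2,33/2) outside
  → clear
Obstacle 3 [(15,0) (24,1) (24,11) (23,11) (19,10)]:
  edge (15,0)–(24,1): clear
  edge (24,1)–(24,11): clear
  edge (24,11)–(23,11): clear
  edge (23,11)–(19,10): clear
  edge (19,10)–(15,0): clear
  midpoint (23/2,33/2) outside
  → clear

BLOCKED by obstacle 1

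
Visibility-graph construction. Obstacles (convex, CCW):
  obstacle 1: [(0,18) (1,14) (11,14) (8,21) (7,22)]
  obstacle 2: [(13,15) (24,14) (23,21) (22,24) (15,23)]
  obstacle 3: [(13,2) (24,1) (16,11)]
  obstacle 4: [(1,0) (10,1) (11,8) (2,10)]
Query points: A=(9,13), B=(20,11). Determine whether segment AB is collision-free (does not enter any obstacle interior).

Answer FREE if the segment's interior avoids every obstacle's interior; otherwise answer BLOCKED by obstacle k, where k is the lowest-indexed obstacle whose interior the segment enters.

FREE

Obstacle 1 [(0,18) (1,14) (11,14) (8,21) (7,22)]:
  edge (0,18)–(1,14): clear
  edge (1,14)–(11,14): clear
  edge (11,14)–(8,21): clear
  edge (8,21)–(7,22): clear
  edge (7,22)–(0,18): clear
  midpoint (29/2,12) outside
  → clear
Obstacle 2 [(13,15) (24,14) (23,21) (22,24) (15,23)]:
  edge (13,15)–(24,14): clear
  edge (24,14)–(23,21): clear
  edge (23,21)–(22,24): clear
  edge (22,24)–(15,23): clear
  edge (15,23)–(13,15): clear
  midpoint (29/2,12) outside
  → clear
Obstacle 3 [(13,2) (24,1) (16,11)]:
  edge (13,2)–(24,1): clear
  edge (24,1)–(16,11): clear
  edge (16,11)–(13,2): clear
  midpoint (29/2,12) outside
  → clear
Obstacle 4 [(1,0) (10,1) (11,8) (2,10)]:
  edge (1,0)–(10,1): clear
  edge (10,1)–(11,8): clear
  edge (11,8)–(2,10): clear
  edge (2,10)–(1,0): clear
  midpoint (29/2,12) outside
  → clear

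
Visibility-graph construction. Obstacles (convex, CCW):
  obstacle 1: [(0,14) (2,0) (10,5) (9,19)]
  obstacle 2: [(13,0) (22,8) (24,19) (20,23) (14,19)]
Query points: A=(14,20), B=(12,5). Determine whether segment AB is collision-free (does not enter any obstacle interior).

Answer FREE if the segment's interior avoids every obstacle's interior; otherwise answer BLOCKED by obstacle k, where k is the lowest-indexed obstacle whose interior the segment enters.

FREE

Obstacle 1 [(0,14) (2,0) (10,5) (9,19)]:
  edge (0,14)–(2,0): clear
  edge (2,0)–(10,5): clear
  edge (10,5)–(9,19): clear
  edge (9,19)–(0,14): clear
  midpoint (13,25/2) outside
  → clear
Obstacle 2 [(13,0) (22,8) (24,19) (20,23) (14,19)]:
  edge (13,0)–(22,8): clear
  edge (22,8)–(24,19): clear
  edge (24,19)–(20,23): clear
  edge (20,23)–(14,19): clear
  edge (14,19)–(13,0): clear
  midpoint (13,25/2) outside
  → clear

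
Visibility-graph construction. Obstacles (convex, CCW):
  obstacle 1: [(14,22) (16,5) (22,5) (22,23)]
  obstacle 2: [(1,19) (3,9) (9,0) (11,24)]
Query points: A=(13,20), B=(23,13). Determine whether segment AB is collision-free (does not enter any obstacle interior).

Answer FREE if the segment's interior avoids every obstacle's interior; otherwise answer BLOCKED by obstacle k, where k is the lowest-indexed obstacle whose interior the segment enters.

Obstacle 1 [(14,22) (16,5) (22,5) (22,23)]:
  edge (14,22)–(16,5): crosses AB
  edge (16,5)–(22,5): clear
  edge (22,5)–(22,23): crosses AB
  edge (22,23)–(14,22): clear
  → BLOCKED
Obstacle 2 [(1,19) (3,9) (9,0) (11,24)]:
  edge (1,19)–(3,9): clear
  edge (3,9)–(9,0): clear
  edge (9,0)–(11,24): clear
  edge (11,24)–(1,19): clear
  midpoint (18,33/2) outside
  → clear

BLOCKED by obstacle 1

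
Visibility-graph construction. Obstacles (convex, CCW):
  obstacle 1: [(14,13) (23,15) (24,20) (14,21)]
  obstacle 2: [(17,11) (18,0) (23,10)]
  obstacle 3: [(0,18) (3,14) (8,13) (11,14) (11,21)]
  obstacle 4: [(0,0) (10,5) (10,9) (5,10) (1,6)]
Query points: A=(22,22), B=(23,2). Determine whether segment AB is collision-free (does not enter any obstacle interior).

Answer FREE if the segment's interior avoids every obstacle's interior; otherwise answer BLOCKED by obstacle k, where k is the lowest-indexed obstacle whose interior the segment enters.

Obstacle 1 [(14,13) (23,15) (24,20) (14,21)]:
  edge (14,13)–(23,15): crosses AB
  edge (23,15)–(24,20): clear
  edge (24,20)–(14,21): crosses AB
  edge (14,21)–(14,13): clear
  → BLOCKED
Obstacle 2 [(17,11) (18,0) (23,10)]:
  edge (17,11)–(18,0): clear
  edge (18,0)–(23,10): crosses AB
  edge (23,10)–(17,11): crosses AB
  → BLOCKED
Obstacle 3 [(0,18) (3,14) (8,13) (11,14) (11,21)]:
  edge (0,18)–(3,14): clear
  edge (3,14)–(8,13): clear
  edge (8,13)–(11,14): clear
  edge (11,14)–(11,21): clear
  edge (11,21)–(0,18): clear
  midpoint (45/2,12) outside
  → clear
Obstacle 4 [(0,0) (10,5) (10,9) (5,10) (1,6)]:
  edge (0,0)–(10,5): clear
  edge (10,5)–(10,9): clear
  edge (10,9)–(5,10): clear
  edge (5,10)–(1,6): clear
  edge (1,6)–(0,0): clear
  midpoint (45/2,12) outside
  → clear

BLOCKED by obstacle 1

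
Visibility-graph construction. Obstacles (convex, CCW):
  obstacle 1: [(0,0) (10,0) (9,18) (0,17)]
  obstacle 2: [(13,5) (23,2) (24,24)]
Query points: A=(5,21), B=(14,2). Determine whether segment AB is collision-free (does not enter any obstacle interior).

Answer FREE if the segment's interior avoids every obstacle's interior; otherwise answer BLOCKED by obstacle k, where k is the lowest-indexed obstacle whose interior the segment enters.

BLOCKED by obstacle 1

Obstacle 1 [(0,0) (10,0) (9,18) (0,17)]:
  edge (0,0)–(10,0): clear
  edge (10,0)–(9,18): crosses AB
  edge (9,18)–(0,17): crosses AB
  edge (0,17)–(0,0): clear
  → BLOCKED
Obstacle 2 [(13,5) (23,2) (24,24)]:
  edge (13,5)–(23,2): clear
  edge (23,2)–(24,24): clear
  edge (24,24)–(13,5): clear
  midpoint (19/2,23/2) outside
  → clear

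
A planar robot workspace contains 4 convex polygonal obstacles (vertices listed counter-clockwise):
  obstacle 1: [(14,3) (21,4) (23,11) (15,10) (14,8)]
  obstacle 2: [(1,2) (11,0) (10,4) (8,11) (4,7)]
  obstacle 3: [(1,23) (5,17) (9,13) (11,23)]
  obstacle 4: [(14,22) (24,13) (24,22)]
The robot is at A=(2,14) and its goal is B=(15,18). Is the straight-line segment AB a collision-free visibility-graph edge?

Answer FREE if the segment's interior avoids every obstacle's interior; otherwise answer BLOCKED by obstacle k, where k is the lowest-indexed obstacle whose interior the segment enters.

Obstacle 1 [(14,3) (21,4) (23,11) (15,10) (14,8)]:
  edge (14,3)–(21,4): clear
  edge (21,4)–(23,11): clear
  edge (23,11)–(15,10): clear
  edge (15,10)–(14,8): clear
  edge (14,8)–(14,3): clear
  midpoint (17/2,16) outside
  → clear
Obstacle 2 [(1,2) (11,0) (10,4) (8,11) (4,7)]:
  edge (1,2)–(11,0): clear
  edge (11,0)–(10,4): clear
  edge (10,4)–(8,11): clear
  edge (8,11)–(4,7): clear
  edge (4,7)–(1,2): clear
  midpoint (17/2,16) outside
  → clear
Obstacle 3 [(1,23) (5,17) (9,13) (11,23)]:
  edge (1,23)–(5,17): clear
  edge (5,17)–(9,13): crosses AB
  edge (9,13)–(11,23): crosses AB
  edge (11,23)–(1,23): clear
  → BLOCKED
Obstacle 4 [(14,22) (24,13) (24,22)]:
  edge (14,22)–(24,13): clear
  edge (24,13)–(24,22): clear
  edge (24,22)–(14,22): clear
  midpoint (17/2,16) outside
  → clear

BLOCKED by obstacle 3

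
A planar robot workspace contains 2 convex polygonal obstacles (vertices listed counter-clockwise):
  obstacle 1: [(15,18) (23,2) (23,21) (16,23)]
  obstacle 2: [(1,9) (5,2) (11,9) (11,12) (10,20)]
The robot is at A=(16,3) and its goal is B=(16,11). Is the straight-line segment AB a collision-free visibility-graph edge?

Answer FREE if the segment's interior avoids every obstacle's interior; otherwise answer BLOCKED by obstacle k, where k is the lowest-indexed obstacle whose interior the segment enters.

Obstacle 1 [(15,18) (23,2) (23,21) (16,23)]:
  edge (15,18)–(23,2): clear
  edge (23,2)–(23,21): clear
  edge (23,21)–(16,23): clear
  edge (16,23)–(15,18): clear
  midpoint (16,7) outside
  → clear
Obstacle 2 [(1,9) (5,2) (11,9) (11,12) (10,20)]:
  edge (1,9)–(5,2): clear
  edge (5,2)–(11,9): clear
  edge (11,9)–(11,12): clear
  edge (11,12)–(10,20): clear
  edge (10,20)–(1,9): clear
  midpoint (16,7) outside
  → clear

FREE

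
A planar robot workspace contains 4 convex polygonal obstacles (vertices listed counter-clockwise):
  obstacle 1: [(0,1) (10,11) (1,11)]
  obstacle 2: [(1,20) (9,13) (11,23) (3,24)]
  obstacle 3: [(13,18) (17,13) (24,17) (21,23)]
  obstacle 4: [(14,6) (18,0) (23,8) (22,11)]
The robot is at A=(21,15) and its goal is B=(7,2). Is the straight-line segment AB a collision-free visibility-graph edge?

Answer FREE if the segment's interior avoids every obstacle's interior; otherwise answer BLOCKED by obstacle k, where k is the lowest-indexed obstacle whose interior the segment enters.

FREE

Obstacle 1 [(0,1) (10,11) (1,11)]:
  edge (0,1)–(10,11): clear
  edge (10,11)–(1,11): clear
  edge (1,11)–(0,1): clear
  midpoint (14,17/2) outside
  → clear
Obstacle 2 [(1,20) (9,13) (11,23) (3,24)]:
  edge (1,20)–(9,13): clear
  edge (9,13)–(11,23): clear
  edge (11,23)–(3,24): clear
  edge (3,24)–(1,20): clear
  midpoint (14,17/2) outside
  → clear
Obstacle 3 [(13,18) (17,13) (24,17) (21,23)]:
  edge (13,18)–(17,13): clear
  edge (17,13)–(24,17): clear
  edge (24,17)–(21,23): clear
  edge (21,23)–(13,18): clear
  midpoint (14,17/2) outside
  → clear
Obstacle 4 [(14,6) (18,0) (23,8) (22,11)]:
  edge (14,6)–(18,0): clear
  edge (18,0)–(23,8): clear
  edge (23,8)–(22,11): clear
  edge (22,11)–(14,6): clear
  midpoint (14,17/2) outside
  → clear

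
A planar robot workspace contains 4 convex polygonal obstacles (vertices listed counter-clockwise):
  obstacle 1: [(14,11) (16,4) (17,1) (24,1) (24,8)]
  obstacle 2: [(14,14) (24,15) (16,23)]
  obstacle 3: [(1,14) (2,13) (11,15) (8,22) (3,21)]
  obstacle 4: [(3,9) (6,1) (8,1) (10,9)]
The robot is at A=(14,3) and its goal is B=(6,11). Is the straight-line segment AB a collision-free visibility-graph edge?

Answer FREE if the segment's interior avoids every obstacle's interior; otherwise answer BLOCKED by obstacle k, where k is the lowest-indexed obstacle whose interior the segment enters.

Obstacle 1 [(14,11) (16,4) (17,1) (24,1) (24,8)]:
  edge (14,11)–(16,4): clear
  edge (16,4)–(17,1): clear
  edge (17,1)–(24,1): clear
  edge (24,1)–(24,8): clear
  edge (24,8)–(14,11): clear
  midpoint (10,7) outside
  → clear
Obstacle 2 [(14,14) (24,15) (16,23)]:
  edge (14,14)–(24,15): clear
  edge (24,15)–(16,23): clear
  edge (16,23)–(14,14): clear
  midpoint (10,7) outside
  → clear
Obstacle 3 [(1,14) (2,13) (11,15) (8,22) (3,21)]:
  edge (1,14)–(2,13): clear
  edge (2,13)–(11,15): clear
  edge (11,15)–(8,22): clear
  edge (8,22)–(3,21): clear
  edge (3,21)–(1,14): clear
  midpoint (10,7) outside
  → clear
Obstacle 4 [(3,9) (6,1) (8,1) (10,9)]:
  edge (3,9)–(6,1): clear
  edge (6,1)–(8,1): clear
  edge (8,1)–(10,9): crosses AB
  edge (10,9)–(3,9): crosses AB
  → BLOCKED

BLOCKED by obstacle 4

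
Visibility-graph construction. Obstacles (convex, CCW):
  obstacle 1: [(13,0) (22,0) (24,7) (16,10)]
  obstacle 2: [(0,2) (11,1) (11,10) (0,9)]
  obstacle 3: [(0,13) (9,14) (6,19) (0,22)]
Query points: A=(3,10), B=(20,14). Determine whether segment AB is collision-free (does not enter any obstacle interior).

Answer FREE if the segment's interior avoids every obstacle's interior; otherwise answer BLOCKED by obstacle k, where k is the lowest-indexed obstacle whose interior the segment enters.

Obstacle 1 [(13,0) (22,0) (24,7) (16,10)]:
  edge (13,0)–(22,0): clear
  edge (22,0)–(24,7): clear
  edge (24,7)–(16,10): clear
  edge (16,10)–(13,0): clear
  midpoint (23/2,12) outside
  → clear
Obstacle 2 [(0,2) (11,1) (11,10) (0,9)]:
  edge (0,2)–(11,1): clear
  edge (11,1)–(11,10): clear
  edge (11,10)–(0,9): clear
  edge (0,9)–(0,2): clear
  midpoint (23/2,12) outside
  → clear
Obstacle 3 [(0,13) (9,14) (6,19) (0,22)]:
  edge (0,13)–(9,14): clear
  edge (9,14)–(6,19): clear
  edge (6,19)–(0,22): clear
  edge (0,22)–(0,13): clear
  midpoint (23/2,12) outside
  → clear

FREE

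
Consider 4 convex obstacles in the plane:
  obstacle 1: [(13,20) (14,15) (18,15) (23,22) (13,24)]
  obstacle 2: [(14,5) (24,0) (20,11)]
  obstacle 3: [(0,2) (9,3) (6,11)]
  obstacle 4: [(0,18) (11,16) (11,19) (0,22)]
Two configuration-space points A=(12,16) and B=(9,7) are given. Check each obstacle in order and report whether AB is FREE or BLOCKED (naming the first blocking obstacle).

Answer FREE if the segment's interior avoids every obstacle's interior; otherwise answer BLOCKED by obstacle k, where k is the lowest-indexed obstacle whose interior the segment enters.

Obstacle 1 [(13,20) (14,15) (18,15) (23,22) (13,24)]:
  edge (13,20)–(14,15): clear
  edge (14,15)–(18,15): clear
  edge (18,15)–(23,22): clear
  edge (23,22)–(13,24): clear
  edge (13,24)–(13,20): clear
  midpoint (21/2,23/2) outside
  → clear
Obstacle 2 [(14,5) (24,0) (20,11)]:
  edge (14,5)–(24,0): clear
  edge (24,0)–(20,11): clear
  edge (20,11)–(14,5): clear
  midpoint (21/2,23/2) outside
  → clear
Obstacle 3 [(0,2) (9,3) (6,11)]:
  edge (0,2)–(9,3): clear
  edge (9,3)–(6,11): clear
  edge (6,11)–(0,2): clear
  midpoint (21/2,23/2) outside
  → clear
Obstacle 4 [(0,18) (11,16) (11,19) (0,22)]:
  edge (0,18)–(11,16): clear
  edge (11,16)–(11,19): clear
  edge (11,19)–(0,22): clear
  edge (0,22)–(0,18): clear
  midpoint (21/2,23/2) outside
  → clear

FREE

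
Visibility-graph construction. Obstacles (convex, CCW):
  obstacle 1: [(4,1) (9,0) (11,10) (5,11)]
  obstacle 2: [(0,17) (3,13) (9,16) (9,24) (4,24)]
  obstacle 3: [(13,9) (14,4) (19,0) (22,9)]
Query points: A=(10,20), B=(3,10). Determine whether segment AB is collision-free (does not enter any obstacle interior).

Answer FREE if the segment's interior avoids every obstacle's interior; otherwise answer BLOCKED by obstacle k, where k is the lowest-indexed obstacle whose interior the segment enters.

Obstacle 1 [(4,1) (9,0) (11,10) (5,11)]:
  edge (4,1)–(9,0): clear
  edge (9,0)–(11,10): clear
  edge (11,10)–(5,11): clear
  edge (5,11)–(4,1): clear
  midpoint (13/2,15) outside
  → clear
Obstacle 2 [(0,17) (3,13) (9,16) (9,24) (4,24)]:
  edge (0,17)–(3,13): clear
  edge (3,13)–(9,16): crosses AB
  edge (9,16)–(9,24): crosses AB
  edge (9,24)–(4,24): clear
  edge (4,24)–(0,17): clear
  → BLOCKED
Obstacle 3 [(13,9) (14,4) (19,0) (22,9)]:
  edge (13,9)–(14,4): clear
  edge (14,4)–(19,0): clear
  edge (19,0)–(22,9): clear
  edge (22,9)–(13,9): clear
  midpoint (13/2,15) outside
  → clear

BLOCKED by obstacle 2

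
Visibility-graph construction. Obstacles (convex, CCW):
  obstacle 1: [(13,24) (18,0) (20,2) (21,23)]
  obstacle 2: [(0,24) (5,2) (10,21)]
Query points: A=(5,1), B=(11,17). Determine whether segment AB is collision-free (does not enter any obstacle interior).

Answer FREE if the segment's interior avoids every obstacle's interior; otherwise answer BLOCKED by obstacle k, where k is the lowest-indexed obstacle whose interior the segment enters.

Obstacle 1 [(13,24) (18,0) (20,2) (21,23)]:
  edge (13,24)–(18,0): clear
  edge (18,0)–(20,2): clear
  edge (20,2)–(21,23): clear
  edge (21,23)–(13,24): clear
  midpoint (8,9) outside
  → clear
Obstacle 2 [(0,24) (5,2) (10,21)]:
  edge (0,24)–(5,2): clear
  edge (5,2)–(10,21): clear
  edge (10,21)–(0,24): clear
  midpoint (8,9) outside
  → clear

FREE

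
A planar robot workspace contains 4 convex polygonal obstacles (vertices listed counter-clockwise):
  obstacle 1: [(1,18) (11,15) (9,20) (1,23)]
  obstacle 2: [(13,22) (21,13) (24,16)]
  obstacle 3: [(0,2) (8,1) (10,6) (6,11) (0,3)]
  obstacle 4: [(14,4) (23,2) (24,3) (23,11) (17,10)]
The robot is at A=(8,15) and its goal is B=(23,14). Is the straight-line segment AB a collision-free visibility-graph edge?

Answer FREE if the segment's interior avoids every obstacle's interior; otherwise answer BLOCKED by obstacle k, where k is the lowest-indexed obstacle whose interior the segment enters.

Obstacle 1 [(1,18) (11,15) (9,20) (1,23)]:
  edge (1,18)–(11,15): clear
  edge (11,15)–(9,20): clear
  edge (9,20)–(1,23): clear
  edge (1,23)–(1,18): clear
  midpoint (31/2,29/2) outside
  → clear
Obstacle 2 [(13,22) (21,13) (24,16)]:
  edge (13,22)–(21,13): crosses AB
  edge (21,13)–(24,16): crosses AB
  edge (24,16)–(13,22): clear
  → BLOCKED
Obstacle 3 [(0,2) (8,1) (10,6) (6,11) (0,3)]:
  edge (0,2)–(8,1): clear
  edge (8,1)–(10,6): clear
  edge (10,6)–(6,11): clear
  edge (6,11)–(0,3): clear
  edge (0,3)–(0,2): clear
  midpoint (31/2,29/2) outside
  → clear
Obstacle 4 [(14,4) (23,2) (24,3) (23,11) (17,10)]:
  edge (14,4)–(23,2): clear
  edge (23,2)–(24,3): clear
  edge (24,3)–(23,11): clear
  edge (23,11)–(17,10): clear
  edge (17,10)–(14,4): clear
  midpoint (31/2,29/2) outside
  → clear

BLOCKED by obstacle 2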